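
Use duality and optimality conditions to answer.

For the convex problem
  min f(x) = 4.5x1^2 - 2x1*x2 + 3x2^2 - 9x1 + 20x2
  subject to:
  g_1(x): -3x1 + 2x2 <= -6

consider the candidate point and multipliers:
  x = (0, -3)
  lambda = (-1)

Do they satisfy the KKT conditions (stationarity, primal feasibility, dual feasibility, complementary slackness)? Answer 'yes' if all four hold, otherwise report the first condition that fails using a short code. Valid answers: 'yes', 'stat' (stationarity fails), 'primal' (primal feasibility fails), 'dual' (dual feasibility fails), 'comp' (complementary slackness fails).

Gradient of f: grad f(x) = Q x + c = (-3, 2)
Constraint values g_i(x) = a_i^T x - b_i:
  g_1((0, -3)) = 0
Stationarity residual: grad f(x) + sum_i lambda_i a_i = (0, 0)
  -> stationarity OK
Primal feasibility (all g_i <= 0): OK
Dual feasibility (all lambda_i >= 0): FAILS
Complementary slackness (lambda_i * g_i(x) = 0 for all i): OK

Verdict: the first failing condition is dual_feasibility -> dual.

dual


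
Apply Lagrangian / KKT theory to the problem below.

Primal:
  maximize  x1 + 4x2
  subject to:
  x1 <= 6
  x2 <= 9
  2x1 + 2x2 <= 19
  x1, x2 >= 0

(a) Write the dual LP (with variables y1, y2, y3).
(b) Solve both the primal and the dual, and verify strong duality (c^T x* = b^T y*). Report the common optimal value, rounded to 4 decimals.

The standard primal-dual pair for 'max c^T x s.t. A x <= b, x >= 0' is:
  Dual:  min b^T y  s.t.  A^T y >= c,  y >= 0.

So the dual LP is:
  minimize  6y1 + 9y2 + 19y3
  subject to:
    y1 + 2y3 >= 1
    y2 + 2y3 >= 4
    y1, y2, y3 >= 0

Solving the primal: x* = (0.5, 9).
  primal value c^T x* = 36.5.
Solving the dual: y* = (0, 3, 0.5).
  dual value b^T y* = 36.5.
Strong duality: c^T x* = b^T y*. Confirmed.

36.5


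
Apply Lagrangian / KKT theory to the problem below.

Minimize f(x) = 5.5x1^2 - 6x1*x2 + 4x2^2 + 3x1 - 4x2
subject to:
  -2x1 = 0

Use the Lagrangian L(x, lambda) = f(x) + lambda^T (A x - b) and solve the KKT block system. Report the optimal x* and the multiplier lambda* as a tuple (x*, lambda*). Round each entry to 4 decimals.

Form the Lagrangian:
  L(x, lambda) = (1/2) x^T Q x + c^T x + lambda^T (A x - b)
Stationarity (grad_x L = 0): Q x + c + A^T lambda = 0.
Primal feasibility: A x = b.

This gives the KKT block system:
  [ Q   A^T ] [ x     ]   [-c ]
  [ A    0  ] [ lambda ] = [ b ]

Solving the linear system:
  x*      = (0, 0.5)
  lambda* = (0)
  f(x*)   = -1

x* = (0, 0.5), lambda* = (0)


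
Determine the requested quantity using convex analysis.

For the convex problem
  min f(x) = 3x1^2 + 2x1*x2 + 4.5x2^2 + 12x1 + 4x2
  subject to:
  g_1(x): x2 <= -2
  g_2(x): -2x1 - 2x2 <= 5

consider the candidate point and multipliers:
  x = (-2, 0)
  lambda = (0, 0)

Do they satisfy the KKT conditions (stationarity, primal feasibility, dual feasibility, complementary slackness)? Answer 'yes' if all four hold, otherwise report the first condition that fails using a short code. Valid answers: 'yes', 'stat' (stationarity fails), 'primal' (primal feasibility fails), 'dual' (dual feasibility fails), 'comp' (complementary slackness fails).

Gradient of f: grad f(x) = Q x + c = (0, 0)
Constraint values g_i(x) = a_i^T x - b_i:
  g_1((-2, 0)) = 2
  g_2((-2, 0)) = -1
Stationarity residual: grad f(x) + sum_i lambda_i a_i = (0, 0)
  -> stationarity OK
Primal feasibility (all g_i <= 0): FAILS
Dual feasibility (all lambda_i >= 0): OK
Complementary slackness (lambda_i * g_i(x) = 0 for all i): OK

Verdict: the first failing condition is primal_feasibility -> primal.

primal


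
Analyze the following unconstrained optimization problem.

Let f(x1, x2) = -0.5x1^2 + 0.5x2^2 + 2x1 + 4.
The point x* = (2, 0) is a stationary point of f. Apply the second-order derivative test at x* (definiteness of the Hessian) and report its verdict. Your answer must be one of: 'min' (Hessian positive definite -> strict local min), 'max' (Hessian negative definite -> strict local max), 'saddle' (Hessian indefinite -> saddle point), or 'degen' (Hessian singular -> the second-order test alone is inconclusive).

Compute the Hessian H = grad^2 f:
  H = [[-1, 0], [0, 1]]
Verify stationarity: grad f(x*) = H x* + g = (0, 0).
Eigenvalues of H: -1, 1.
Eigenvalues have mixed signs, so H is indefinite -> x* is a saddle point.

saddle


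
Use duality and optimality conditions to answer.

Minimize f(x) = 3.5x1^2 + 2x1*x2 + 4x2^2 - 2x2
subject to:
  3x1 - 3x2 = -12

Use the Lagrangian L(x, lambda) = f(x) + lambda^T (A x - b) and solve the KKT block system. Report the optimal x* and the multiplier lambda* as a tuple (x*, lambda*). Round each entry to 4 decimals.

Form the Lagrangian:
  L(x, lambda) = (1/2) x^T Q x + c^T x + lambda^T (A x - b)
Stationarity (grad_x L = 0): Q x + c + A^T lambda = 0.
Primal feasibility: A x = b.

This gives the KKT block system:
  [ Q   A^T ] [ x     ]   [-c ]
  [ A    0  ] [ lambda ] = [ b ]

Solving the linear system:
  x*      = (-2, 2)
  lambda* = (3.3333)
  f(x*)   = 18

x* = (-2, 2), lambda* = (3.3333)


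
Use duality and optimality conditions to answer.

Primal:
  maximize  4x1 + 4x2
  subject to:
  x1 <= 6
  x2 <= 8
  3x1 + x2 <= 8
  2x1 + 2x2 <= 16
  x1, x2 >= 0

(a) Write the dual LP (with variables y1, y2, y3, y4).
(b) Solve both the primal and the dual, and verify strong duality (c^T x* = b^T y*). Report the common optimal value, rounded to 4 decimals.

The standard primal-dual pair for 'max c^T x s.t. A x <= b, x >= 0' is:
  Dual:  min b^T y  s.t.  A^T y >= c,  y >= 0.

So the dual LP is:
  minimize  6y1 + 8y2 + 8y3 + 16y4
  subject to:
    y1 + 3y3 + 2y4 >= 4
    y2 + y3 + 2y4 >= 4
    y1, y2, y3, y4 >= 0

Solving the primal: x* = (0, 8).
  primal value c^T x* = 32.
Solving the dual: y* = (0, 2.6667, 1.3333, 0).
  dual value b^T y* = 32.
Strong duality: c^T x* = b^T y*. Confirmed.

32


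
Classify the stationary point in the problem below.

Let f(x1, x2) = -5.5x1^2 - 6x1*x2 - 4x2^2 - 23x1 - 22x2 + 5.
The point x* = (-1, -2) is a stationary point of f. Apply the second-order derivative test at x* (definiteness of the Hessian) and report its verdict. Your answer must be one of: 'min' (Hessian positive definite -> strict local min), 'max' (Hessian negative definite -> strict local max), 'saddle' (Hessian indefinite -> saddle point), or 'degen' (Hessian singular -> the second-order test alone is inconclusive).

Compute the Hessian H = grad^2 f:
  H = [[-11, -6], [-6, -8]]
Verify stationarity: grad f(x*) = H x* + g = (0, 0).
Eigenvalues of H: -15.6847, -3.3153.
Both eigenvalues < 0, so H is negative definite -> x* is a strict local max.

max


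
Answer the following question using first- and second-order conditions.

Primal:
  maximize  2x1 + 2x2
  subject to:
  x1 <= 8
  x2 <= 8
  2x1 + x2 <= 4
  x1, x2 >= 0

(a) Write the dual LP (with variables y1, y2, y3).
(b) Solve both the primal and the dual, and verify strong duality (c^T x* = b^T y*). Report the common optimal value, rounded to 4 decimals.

The standard primal-dual pair for 'max c^T x s.t. A x <= b, x >= 0' is:
  Dual:  min b^T y  s.t.  A^T y >= c,  y >= 0.

So the dual LP is:
  minimize  8y1 + 8y2 + 4y3
  subject to:
    y1 + 2y3 >= 2
    y2 + y3 >= 2
    y1, y2, y3 >= 0

Solving the primal: x* = (0, 4).
  primal value c^T x* = 8.
Solving the dual: y* = (0, 0, 2).
  dual value b^T y* = 8.
Strong duality: c^T x* = b^T y*. Confirmed.

8


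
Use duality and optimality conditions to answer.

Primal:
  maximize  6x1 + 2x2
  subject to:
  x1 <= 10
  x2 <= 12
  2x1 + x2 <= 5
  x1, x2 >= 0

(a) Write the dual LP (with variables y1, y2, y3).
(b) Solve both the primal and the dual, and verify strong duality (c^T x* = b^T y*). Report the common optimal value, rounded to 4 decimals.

The standard primal-dual pair for 'max c^T x s.t. A x <= b, x >= 0' is:
  Dual:  min b^T y  s.t.  A^T y >= c,  y >= 0.

So the dual LP is:
  minimize  10y1 + 12y2 + 5y3
  subject to:
    y1 + 2y3 >= 6
    y2 + y3 >= 2
    y1, y2, y3 >= 0

Solving the primal: x* = (2.5, 0).
  primal value c^T x* = 15.
Solving the dual: y* = (0, 0, 3).
  dual value b^T y* = 15.
Strong duality: c^T x* = b^T y*. Confirmed.

15


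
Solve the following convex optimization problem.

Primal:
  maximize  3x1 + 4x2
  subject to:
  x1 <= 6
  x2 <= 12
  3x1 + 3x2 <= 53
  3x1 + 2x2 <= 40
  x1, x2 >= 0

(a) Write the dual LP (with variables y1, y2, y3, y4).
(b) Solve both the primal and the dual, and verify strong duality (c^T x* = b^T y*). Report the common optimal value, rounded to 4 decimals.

The standard primal-dual pair for 'max c^T x s.t. A x <= b, x >= 0' is:
  Dual:  min b^T y  s.t.  A^T y >= c,  y >= 0.

So the dual LP is:
  minimize  6y1 + 12y2 + 53y3 + 40y4
  subject to:
    y1 + 3y3 + 3y4 >= 3
    y2 + 3y3 + 2y4 >= 4
    y1, y2, y3, y4 >= 0

Solving the primal: x* = (5.3333, 12).
  primal value c^T x* = 64.
Solving the dual: y* = (0, 2, 0, 1).
  dual value b^T y* = 64.
Strong duality: c^T x* = b^T y*. Confirmed.

64


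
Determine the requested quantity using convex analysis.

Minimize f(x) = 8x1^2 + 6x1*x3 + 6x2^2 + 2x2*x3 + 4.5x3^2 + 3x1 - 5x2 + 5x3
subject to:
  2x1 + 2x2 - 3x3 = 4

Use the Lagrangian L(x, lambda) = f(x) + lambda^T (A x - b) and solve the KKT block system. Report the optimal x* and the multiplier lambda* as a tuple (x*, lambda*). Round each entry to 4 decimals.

Form the Lagrangian:
  L(x, lambda) = (1/2) x^T Q x + c^T x + lambda^T (A x - b)
Stationarity (grad_x L = 0): Q x + c + A^T lambda = 0.
Primal feasibility: A x = b.

This gives the KKT block system:
  [ Q   A^T ] [ x     ]   [-c ]
  [ A    0  ] [ lambda ] = [ b ]

Solving the linear system:
  x*      = (0.15, 0.5857, -0.8429)
  lambda* = (-0.1714)
  f(x*)   = -3.0036

x* = (0.15, 0.5857, -0.8429), lambda* = (-0.1714)


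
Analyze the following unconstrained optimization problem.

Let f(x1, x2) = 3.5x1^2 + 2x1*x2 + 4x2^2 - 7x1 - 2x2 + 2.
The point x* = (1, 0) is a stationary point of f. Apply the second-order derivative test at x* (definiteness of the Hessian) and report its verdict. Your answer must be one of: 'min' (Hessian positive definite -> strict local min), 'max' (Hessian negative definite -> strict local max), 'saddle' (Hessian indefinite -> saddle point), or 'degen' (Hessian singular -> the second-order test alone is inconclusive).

Compute the Hessian H = grad^2 f:
  H = [[7, 2], [2, 8]]
Verify stationarity: grad f(x*) = H x* + g = (0, 0).
Eigenvalues of H: 5.4384, 9.5616.
Both eigenvalues > 0, so H is positive definite -> x* is a strict local min.

min


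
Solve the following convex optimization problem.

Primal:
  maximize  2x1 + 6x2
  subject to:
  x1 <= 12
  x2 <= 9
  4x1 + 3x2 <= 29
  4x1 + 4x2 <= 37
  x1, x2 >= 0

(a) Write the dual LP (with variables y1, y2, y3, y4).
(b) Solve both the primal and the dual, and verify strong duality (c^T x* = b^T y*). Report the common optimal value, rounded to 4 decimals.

The standard primal-dual pair for 'max c^T x s.t. A x <= b, x >= 0' is:
  Dual:  min b^T y  s.t.  A^T y >= c,  y >= 0.

So the dual LP is:
  minimize  12y1 + 9y2 + 29y3 + 37y4
  subject to:
    y1 + 4y3 + 4y4 >= 2
    y2 + 3y3 + 4y4 >= 6
    y1, y2, y3, y4 >= 0

Solving the primal: x* = (0.25, 9).
  primal value c^T x* = 54.5.
Solving the dual: y* = (0, 4, 0, 0.5).
  dual value b^T y* = 54.5.
Strong duality: c^T x* = b^T y*. Confirmed.

54.5


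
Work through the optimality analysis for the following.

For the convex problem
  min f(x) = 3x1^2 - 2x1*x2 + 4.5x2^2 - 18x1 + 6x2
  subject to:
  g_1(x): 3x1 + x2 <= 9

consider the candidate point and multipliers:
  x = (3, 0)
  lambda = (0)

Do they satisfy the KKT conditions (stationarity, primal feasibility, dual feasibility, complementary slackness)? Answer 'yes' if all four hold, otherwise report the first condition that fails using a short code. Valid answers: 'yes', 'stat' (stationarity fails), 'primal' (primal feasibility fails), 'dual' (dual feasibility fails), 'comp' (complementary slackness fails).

Gradient of f: grad f(x) = Q x + c = (0, 0)
Constraint values g_i(x) = a_i^T x - b_i:
  g_1((3, 0)) = 0
Stationarity residual: grad f(x) + sum_i lambda_i a_i = (0, 0)
  -> stationarity OK
Primal feasibility (all g_i <= 0): OK
Dual feasibility (all lambda_i >= 0): OK
Complementary slackness (lambda_i * g_i(x) = 0 for all i): OK

Verdict: yes, KKT holds.

yes


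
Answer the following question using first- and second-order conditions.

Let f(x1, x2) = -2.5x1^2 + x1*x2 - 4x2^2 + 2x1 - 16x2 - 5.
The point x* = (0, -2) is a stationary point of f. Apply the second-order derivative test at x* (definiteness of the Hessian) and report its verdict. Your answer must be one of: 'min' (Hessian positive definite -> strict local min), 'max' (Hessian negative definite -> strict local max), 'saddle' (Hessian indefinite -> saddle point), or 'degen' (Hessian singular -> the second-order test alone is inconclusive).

Compute the Hessian H = grad^2 f:
  H = [[-5, 1], [1, -8]]
Verify stationarity: grad f(x*) = H x* + g = (0, 0).
Eigenvalues of H: -8.3028, -4.6972.
Both eigenvalues < 0, so H is negative definite -> x* is a strict local max.

max


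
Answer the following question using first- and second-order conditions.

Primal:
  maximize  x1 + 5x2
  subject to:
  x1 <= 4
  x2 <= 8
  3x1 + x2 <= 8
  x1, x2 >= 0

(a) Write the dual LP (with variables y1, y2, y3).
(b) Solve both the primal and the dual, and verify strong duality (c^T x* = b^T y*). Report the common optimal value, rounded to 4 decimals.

The standard primal-dual pair for 'max c^T x s.t. A x <= b, x >= 0' is:
  Dual:  min b^T y  s.t.  A^T y >= c,  y >= 0.

So the dual LP is:
  minimize  4y1 + 8y2 + 8y3
  subject to:
    y1 + 3y3 >= 1
    y2 + y3 >= 5
    y1, y2, y3 >= 0

Solving the primal: x* = (0, 8).
  primal value c^T x* = 40.
Solving the dual: y* = (0, 4.6667, 0.3333).
  dual value b^T y* = 40.
Strong duality: c^T x* = b^T y*. Confirmed.

40


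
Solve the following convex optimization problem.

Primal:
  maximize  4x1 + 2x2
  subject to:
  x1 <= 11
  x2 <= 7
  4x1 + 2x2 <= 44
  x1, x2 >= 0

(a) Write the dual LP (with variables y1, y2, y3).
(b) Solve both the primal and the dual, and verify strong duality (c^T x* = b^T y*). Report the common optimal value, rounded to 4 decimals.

The standard primal-dual pair for 'max c^T x s.t. A x <= b, x >= 0' is:
  Dual:  min b^T y  s.t.  A^T y >= c,  y >= 0.

So the dual LP is:
  minimize  11y1 + 7y2 + 44y3
  subject to:
    y1 + 4y3 >= 4
    y2 + 2y3 >= 2
    y1, y2, y3 >= 0

Solving the primal: x* = (11, 0).
  primal value c^T x* = 44.
Solving the dual: y* = (0, 0, 1).
  dual value b^T y* = 44.
Strong duality: c^T x* = b^T y*. Confirmed.

44


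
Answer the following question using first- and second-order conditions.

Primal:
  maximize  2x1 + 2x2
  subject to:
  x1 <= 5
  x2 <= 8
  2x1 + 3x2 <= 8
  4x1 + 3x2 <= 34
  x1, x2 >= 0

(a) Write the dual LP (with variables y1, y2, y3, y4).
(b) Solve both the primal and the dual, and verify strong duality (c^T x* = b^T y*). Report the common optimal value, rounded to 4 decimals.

The standard primal-dual pair for 'max c^T x s.t. A x <= b, x >= 0' is:
  Dual:  min b^T y  s.t.  A^T y >= c,  y >= 0.

So the dual LP is:
  minimize  5y1 + 8y2 + 8y3 + 34y4
  subject to:
    y1 + 2y3 + 4y4 >= 2
    y2 + 3y3 + 3y4 >= 2
    y1, y2, y3, y4 >= 0

Solving the primal: x* = (4, 0).
  primal value c^T x* = 8.
Solving the dual: y* = (0, 0, 1, 0).
  dual value b^T y* = 8.
Strong duality: c^T x* = b^T y*. Confirmed.

8


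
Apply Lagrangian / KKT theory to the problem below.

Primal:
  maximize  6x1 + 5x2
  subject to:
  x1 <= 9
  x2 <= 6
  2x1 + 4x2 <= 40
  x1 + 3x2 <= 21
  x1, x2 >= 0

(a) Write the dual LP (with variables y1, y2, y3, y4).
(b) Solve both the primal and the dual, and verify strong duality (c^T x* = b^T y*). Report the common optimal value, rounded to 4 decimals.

The standard primal-dual pair for 'max c^T x s.t. A x <= b, x >= 0' is:
  Dual:  min b^T y  s.t.  A^T y >= c,  y >= 0.

So the dual LP is:
  minimize  9y1 + 6y2 + 40y3 + 21y4
  subject to:
    y1 + 2y3 + y4 >= 6
    y2 + 4y3 + 3y4 >= 5
    y1, y2, y3, y4 >= 0

Solving the primal: x* = (9, 4).
  primal value c^T x* = 74.
Solving the dual: y* = (4.3333, 0, 0, 1.6667).
  dual value b^T y* = 74.
Strong duality: c^T x* = b^T y*. Confirmed.

74


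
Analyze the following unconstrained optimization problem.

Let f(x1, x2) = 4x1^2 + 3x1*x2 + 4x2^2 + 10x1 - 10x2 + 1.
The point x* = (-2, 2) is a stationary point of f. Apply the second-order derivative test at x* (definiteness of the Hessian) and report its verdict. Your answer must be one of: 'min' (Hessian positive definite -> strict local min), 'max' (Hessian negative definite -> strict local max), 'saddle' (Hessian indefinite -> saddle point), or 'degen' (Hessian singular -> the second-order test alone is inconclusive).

Compute the Hessian H = grad^2 f:
  H = [[8, 3], [3, 8]]
Verify stationarity: grad f(x*) = H x* + g = (0, 0).
Eigenvalues of H: 5, 11.
Both eigenvalues > 0, so H is positive definite -> x* is a strict local min.

min


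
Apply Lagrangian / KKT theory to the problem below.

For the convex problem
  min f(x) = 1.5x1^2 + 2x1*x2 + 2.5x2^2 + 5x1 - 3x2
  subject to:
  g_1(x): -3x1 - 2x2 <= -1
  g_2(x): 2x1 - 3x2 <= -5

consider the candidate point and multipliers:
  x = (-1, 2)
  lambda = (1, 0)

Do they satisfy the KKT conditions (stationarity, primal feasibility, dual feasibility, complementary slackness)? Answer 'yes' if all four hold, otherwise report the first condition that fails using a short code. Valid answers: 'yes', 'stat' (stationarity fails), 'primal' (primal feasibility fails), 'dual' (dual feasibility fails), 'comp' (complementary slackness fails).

Gradient of f: grad f(x) = Q x + c = (6, 5)
Constraint values g_i(x) = a_i^T x - b_i:
  g_1((-1, 2)) = 0
  g_2((-1, 2)) = -3
Stationarity residual: grad f(x) + sum_i lambda_i a_i = (3, 3)
  -> stationarity FAILS
Primal feasibility (all g_i <= 0): OK
Dual feasibility (all lambda_i >= 0): OK
Complementary slackness (lambda_i * g_i(x) = 0 for all i): OK

Verdict: the first failing condition is stationarity -> stat.

stat


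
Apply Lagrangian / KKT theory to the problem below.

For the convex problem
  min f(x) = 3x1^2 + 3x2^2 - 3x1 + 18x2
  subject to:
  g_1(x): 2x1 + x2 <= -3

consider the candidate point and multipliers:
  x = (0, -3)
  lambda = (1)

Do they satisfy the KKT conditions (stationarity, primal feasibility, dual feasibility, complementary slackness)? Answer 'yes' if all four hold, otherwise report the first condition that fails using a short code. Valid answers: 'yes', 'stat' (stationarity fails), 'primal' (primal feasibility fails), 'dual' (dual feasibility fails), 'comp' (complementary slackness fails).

Gradient of f: grad f(x) = Q x + c = (-3, 0)
Constraint values g_i(x) = a_i^T x - b_i:
  g_1((0, -3)) = 0
Stationarity residual: grad f(x) + sum_i lambda_i a_i = (-1, 1)
  -> stationarity FAILS
Primal feasibility (all g_i <= 0): OK
Dual feasibility (all lambda_i >= 0): OK
Complementary slackness (lambda_i * g_i(x) = 0 for all i): OK

Verdict: the first failing condition is stationarity -> stat.

stat


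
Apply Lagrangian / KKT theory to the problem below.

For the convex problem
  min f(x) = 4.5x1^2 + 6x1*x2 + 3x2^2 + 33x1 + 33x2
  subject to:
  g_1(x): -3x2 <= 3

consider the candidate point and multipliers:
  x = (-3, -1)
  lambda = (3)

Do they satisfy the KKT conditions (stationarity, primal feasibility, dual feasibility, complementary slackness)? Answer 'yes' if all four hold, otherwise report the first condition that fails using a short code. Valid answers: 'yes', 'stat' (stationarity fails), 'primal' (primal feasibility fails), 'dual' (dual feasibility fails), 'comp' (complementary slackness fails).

Gradient of f: grad f(x) = Q x + c = (0, 9)
Constraint values g_i(x) = a_i^T x - b_i:
  g_1((-3, -1)) = 0
Stationarity residual: grad f(x) + sum_i lambda_i a_i = (0, 0)
  -> stationarity OK
Primal feasibility (all g_i <= 0): OK
Dual feasibility (all lambda_i >= 0): OK
Complementary slackness (lambda_i * g_i(x) = 0 for all i): OK

Verdict: yes, KKT holds.

yes


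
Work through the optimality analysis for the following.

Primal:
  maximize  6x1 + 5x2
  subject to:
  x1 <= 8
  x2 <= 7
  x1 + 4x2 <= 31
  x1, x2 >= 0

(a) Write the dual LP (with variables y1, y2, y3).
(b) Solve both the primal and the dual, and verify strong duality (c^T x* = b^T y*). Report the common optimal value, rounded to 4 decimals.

The standard primal-dual pair for 'max c^T x s.t. A x <= b, x >= 0' is:
  Dual:  min b^T y  s.t.  A^T y >= c,  y >= 0.

So the dual LP is:
  minimize  8y1 + 7y2 + 31y3
  subject to:
    y1 + y3 >= 6
    y2 + 4y3 >= 5
    y1, y2, y3 >= 0

Solving the primal: x* = (8, 5.75).
  primal value c^T x* = 76.75.
Solving the dual: y* = (4.75, 0, 1.25).
  dual value b^T y* = 76.75.
Strong duality: c^T x* = b^T y*. Confirmed.

76.75


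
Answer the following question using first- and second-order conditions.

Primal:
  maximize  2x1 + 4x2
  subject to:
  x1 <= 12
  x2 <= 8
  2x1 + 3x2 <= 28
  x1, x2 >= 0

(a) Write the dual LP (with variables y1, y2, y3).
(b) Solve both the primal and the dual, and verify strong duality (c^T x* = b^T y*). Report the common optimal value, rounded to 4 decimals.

The standard primal-dual pair for 'max c^T x s.t. A x <= b, x >= 0' is:
  Dual:  min b^T y  s.t.  A^T y >= c,  y >= 0.

So the dual LP is:
  minimize  12y1 + 8y2 + 28y3
  subject to:
    y1 + 2y3 >= 2
    y2 + 3y3 >= 4
    y1, y2, y3 >= 0

Solving the primal: x* = (2, 8).
  primal value c^T x* = 36.
Solving the dual: y* = (0, 1, 1).
  dual value b^T y* = 36.
Strong duality: c^T x* = b^T y*. Confirmed.

36


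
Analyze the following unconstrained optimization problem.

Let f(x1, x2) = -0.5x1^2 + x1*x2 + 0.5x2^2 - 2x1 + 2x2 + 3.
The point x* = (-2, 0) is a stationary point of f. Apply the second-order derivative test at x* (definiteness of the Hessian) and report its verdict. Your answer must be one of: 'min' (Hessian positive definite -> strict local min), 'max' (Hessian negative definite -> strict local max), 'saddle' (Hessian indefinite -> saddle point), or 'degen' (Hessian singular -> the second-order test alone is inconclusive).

Compute the Hessian H = grad^2 f:
  H = [[-1, 1], [1, 1]]
Verify stationarity: grad f(x*) = H x* + g = (0, 0).
Eigenvalues of H: -1.4142, 1.4142.
Eigenvalues have mixed signs, so H is indefinite -> x* is a saddle point.

saddle


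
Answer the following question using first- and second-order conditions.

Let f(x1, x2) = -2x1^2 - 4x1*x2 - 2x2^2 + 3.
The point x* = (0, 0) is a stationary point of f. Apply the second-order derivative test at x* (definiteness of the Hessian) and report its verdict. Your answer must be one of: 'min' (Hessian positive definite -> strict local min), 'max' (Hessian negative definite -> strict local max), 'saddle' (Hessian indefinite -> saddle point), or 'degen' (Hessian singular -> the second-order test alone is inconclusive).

Compute the Hessian H = grad^2 f:
  H = [[-4, -4], [-4, -4]]
Verify stationarity: grad f(x*) = H x* + g = (0, 0).
Eigenvalues of H: -8, 0.
H has a zero eigenvalue (singular; negative semidefinite but not definite), so H is neither positive definite, negative definite, nor indefinite. The second-order test alone is inconclusive -> degen.
(Indeed, f is constant along the null direction of H through x*, so x* is not a strict local extremum.)

degen


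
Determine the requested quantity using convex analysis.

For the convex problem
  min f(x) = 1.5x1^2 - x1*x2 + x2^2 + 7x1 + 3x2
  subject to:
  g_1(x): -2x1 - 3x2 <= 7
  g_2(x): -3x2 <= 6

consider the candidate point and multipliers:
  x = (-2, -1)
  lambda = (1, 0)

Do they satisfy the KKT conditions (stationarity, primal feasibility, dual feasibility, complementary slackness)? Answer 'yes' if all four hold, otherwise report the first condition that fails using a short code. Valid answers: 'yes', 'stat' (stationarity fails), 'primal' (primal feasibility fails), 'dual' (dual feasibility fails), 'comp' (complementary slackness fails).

Gradient of f: grad f(x) = Q x + c = (2, 3)
Constraint values g_i(x) = a_i^T x - b_i:
  g_1((-2, -1)) = 0
  g_2((-2, -1)) = -3
Stationarity residual: grad f(x) + sum_i lambda_i a_i = (0, 0)
  -> stationarity OK
Primal feasibility (all g_i <= 0): OK
Dual feasibility (all lambda_i >= 0): OK
Complementary slackness (lambda_i * g_i(x) = 0 for all i): OK

Verdict: yes, KKT holds.

yes


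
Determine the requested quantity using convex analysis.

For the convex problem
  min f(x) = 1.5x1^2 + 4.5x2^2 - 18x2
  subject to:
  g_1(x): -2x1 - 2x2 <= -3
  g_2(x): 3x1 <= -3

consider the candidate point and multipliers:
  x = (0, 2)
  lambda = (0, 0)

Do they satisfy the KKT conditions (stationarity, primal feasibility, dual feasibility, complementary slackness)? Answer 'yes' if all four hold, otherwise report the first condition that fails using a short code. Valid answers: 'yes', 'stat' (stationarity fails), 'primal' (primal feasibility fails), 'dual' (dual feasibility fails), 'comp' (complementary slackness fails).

Gradient of f: grad f(x) = Q x + c = (0, 0)
Constraint values g_i(x) = a_i^T x - b_i:
  g_1((0, 2)) = -1
  g_2((0, 2)) = 3
Stationarity residual: grad f(x) + sum_i lambda_i a_i = (0, 0)
  -> stationarity OK
Primal feasibility (all g_i <= 0): FAILS
Dual feasibility (all lambda_i >= 0): OK
Complementary slackness (lambda_i * g_i(x) = 0 for all i): OK

Verdict: the first failing condition is primal_feasibility -> primal.

primal


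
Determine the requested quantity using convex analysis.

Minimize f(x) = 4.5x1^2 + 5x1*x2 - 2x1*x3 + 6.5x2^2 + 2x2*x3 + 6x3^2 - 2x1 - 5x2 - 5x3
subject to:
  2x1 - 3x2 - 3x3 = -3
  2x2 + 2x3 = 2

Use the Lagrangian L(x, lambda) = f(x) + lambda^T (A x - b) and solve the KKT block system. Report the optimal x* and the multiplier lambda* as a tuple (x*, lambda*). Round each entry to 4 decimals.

Form the Lagrangian:
  L(x, lambda) = (1/2) x^T Q x + c^T x + lambda^T (A x - b)
Stationarity (grad_x L = 0): Q x + c + A^T lambda = 0.
Primal feasibility: A x = b.

This gives the KKT block system:
  [ Q   A^T ] [ x     ]   [-c ]
  [ A    0  ] [ lambda ] = [ b ]

Solving the linear system:
  x*      = (0, 0.4762, 0.5238)
  lambda* = (0.3333, -0.619)
  f(x*)   = -1.381

x* = (0, 0.4762, 0.5238), lambda* = (0.3333, -0.619)


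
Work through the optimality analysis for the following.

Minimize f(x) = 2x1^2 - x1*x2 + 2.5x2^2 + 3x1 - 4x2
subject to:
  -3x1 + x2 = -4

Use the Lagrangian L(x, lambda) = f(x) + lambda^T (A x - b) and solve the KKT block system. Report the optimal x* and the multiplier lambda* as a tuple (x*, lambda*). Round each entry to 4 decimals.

Form the Lagrangian:
  L(x, lambda) = (1/2) x^T Q x + c^T x + lambda^T (A x - b)
Stationarity (grad_x L = 0): Q x + c + A^T lambda = 0.
Primal feasibility: A x = b.

This gives the KKT block system:
  [ Q   A^T ] [ x     ]   [-c ]
  [ A    0  ] [ lambda ] = [ b ]

Solving the linear system:
  x*      = (1.5116, 0.5349)
  lambda* = (2.8372)
  f(x*)   = 6.8721

x* = (1.5116, 0.5349), lambda* = (2.8372)


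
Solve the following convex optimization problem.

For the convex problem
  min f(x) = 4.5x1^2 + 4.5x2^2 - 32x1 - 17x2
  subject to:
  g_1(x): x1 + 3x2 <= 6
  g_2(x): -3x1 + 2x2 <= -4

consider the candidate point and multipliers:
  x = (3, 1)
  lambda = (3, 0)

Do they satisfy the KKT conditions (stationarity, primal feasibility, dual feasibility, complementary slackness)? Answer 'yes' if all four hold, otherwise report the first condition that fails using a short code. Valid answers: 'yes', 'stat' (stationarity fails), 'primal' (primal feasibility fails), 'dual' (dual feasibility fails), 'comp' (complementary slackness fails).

Gradient of f: grad f(x) = Q x + c = (-5, -8)
Constraint values g_i(x) = a_i^T x - b_i:
  g_1((3, 1)) = 0
  g_2((3, 1)) = -3
Stationarity residual: grad f(x) + sum_i lambda_i a_i = (-2, 1)
  -> stationarity FAILS
Primal feasibility (all g_i <= 0): OK
Dual feasibility (all lambda_i >= 0): OK
Complementary slackness (lambda_i * g_i(x) = 0 for all i): OK

Verdict: the first failing condition is stationarity -> stat.

stat


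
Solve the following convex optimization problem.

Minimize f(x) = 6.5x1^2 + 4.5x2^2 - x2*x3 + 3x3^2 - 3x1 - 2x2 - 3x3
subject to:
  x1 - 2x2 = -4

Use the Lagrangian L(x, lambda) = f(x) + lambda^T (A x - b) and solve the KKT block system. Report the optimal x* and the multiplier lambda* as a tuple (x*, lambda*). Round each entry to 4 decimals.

Form the Lagrangian:
  L(x, lambda) = (1/2) x^T Q x + c^T x + lambda^T (A x - b)
Stationarity (grad_x L = 0): Q x + c + A^T lambda = 0.
Primal feasibility: A x = b.

This gives the KKT block system:
  [ Q   A^T ] [ x     ]   [-c ]
  [ A    0  ] [ lambda ] = [ b ]

Solving the linear system:
  x*      = (-0.3014, 1.8493, 0.8082)
  lambda* = (6.9178)
  f(x*)   = 11.226

x* = (-0.3014, 1.8493, 0.8082), lambda* = (6.9178)


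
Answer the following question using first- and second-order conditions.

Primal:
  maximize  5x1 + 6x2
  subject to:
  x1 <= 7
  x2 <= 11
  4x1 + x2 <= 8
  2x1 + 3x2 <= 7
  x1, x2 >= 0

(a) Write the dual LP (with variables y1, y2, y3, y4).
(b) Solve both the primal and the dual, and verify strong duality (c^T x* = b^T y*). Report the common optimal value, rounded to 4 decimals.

The standard primal-dual pair for 'max c^T x s.t. A x <= b, x >= 0' is:
  Dual:  min b^T y  s.t.  A^T y >= c,  y >= 0.

So the dual LP is:
  minimize  7y1 + 11y2 + 8y3 + 7y4
  subject to:
    y1 + 4y3 + 2y4 >= 5
    y2 + y3 + 3y4 >= 6
    y1, y2, y3, y4 >= 0

Solving the primal: x* = (1.7, 1.2).
  primal value c^T x* = 15.7.
Solving the dual: y* = (0, 0, 0.3, 1.9).
  dual value b^T y* = 15.7.
Strong duality: c^T x* = b^T y*. Confirmed.

15.7


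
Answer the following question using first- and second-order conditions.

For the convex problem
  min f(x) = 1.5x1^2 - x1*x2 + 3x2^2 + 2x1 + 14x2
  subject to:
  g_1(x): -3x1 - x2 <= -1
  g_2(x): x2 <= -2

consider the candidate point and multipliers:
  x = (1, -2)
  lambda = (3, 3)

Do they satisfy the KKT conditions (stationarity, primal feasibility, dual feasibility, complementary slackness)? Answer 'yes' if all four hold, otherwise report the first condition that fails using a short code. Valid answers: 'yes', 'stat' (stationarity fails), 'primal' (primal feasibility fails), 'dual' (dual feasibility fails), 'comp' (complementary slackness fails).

Gradient of f: grad f(x) = Q x + c = (7, 1)
Constraint values g_i(x) = a_i^T x - b_i:
  g_1((1, -2)) = 0
  g_2((1, -2)) = 0
Stationarity residual: grad f(x) + sum_i lambda_i a_i = (-2, 1)
  -> stationarity FAILS
Primal feasibility (all g_i <= 0): OK
Dual feasibility (all lambda_i >= 0): OK
Complementary slackness (lambda_i * g_i(x) = 0 for all i): OK

Verdict: the first failing condition is stationarity -> stat.

stat


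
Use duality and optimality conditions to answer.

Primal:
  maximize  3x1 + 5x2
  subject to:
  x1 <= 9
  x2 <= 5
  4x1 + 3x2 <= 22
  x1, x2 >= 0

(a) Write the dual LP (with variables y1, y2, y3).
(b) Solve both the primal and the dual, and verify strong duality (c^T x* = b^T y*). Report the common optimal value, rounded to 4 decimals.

The standard primal-dual pair for 'max c^T x s.t. A x <= b, x >= 0' is:
  Dual:  min b^T y  s.t.  A^T y >= c,  y >= 0.

So the dual LP is:
  minimize  9y1 + 5y2 + 22y3
  subject to:
    y1 + 4y3 >= 3
    y2 + 3y3 >= 5
    y1, y2, y3 >= 0

Solving the primal: x* = (1.75, 5).
  primal value c^T x* = 30.25.
Solving the dual: y* = (0, 2.75, 0.75).
  dual value b^T y* = 30.25.
Strong duality: c^T x* = b^T y*. Confirmed.

30.25


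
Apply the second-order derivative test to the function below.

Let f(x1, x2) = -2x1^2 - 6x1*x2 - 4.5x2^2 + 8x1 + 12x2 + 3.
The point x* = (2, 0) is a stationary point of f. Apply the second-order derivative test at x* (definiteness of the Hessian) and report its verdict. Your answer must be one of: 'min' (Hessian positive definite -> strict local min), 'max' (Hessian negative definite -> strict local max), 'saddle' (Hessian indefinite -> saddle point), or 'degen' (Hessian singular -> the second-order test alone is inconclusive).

Compute the Hessian H = grad^2 f:
  H = [[-4, -6], [-6, -9]]
Verify stationarity: grad f(x*) = H x* + g = (0, 0).
Eigenvalues of H: -13, 0.
H has a zero eigenvalue (singular; negative semidefinite but not definite), so H is neither positive definite, negative definite, nor indefinite. The second-order test alone is inconclusive -> degen.
(Indeed, f is constant along the null direction of H through x*, so x* is not a strict local extremum.)

degen


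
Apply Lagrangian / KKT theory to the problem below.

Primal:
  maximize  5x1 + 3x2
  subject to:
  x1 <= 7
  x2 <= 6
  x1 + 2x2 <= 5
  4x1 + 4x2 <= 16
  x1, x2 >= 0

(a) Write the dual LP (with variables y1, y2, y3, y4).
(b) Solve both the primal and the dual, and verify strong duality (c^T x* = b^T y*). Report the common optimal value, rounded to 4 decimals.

The standard primal-dual pair for 'max c^T x s.t. A x <= b, x >= 0' is:
  Dual:  min b^T y  s.t.  A^T y >= c,  y >= 0.

So the dual LP is:
  minimize  7y1 + 6y2 + 5y3 + 16y4
  subject to:
    y1 + y3 + 4y4 >= 5
    y2 + 2y3 + 4y4 >= 3
    y1, y2, y3, y4 >= 0

Solving the primal: x* = (4, 0).
  primal value c^T x* = 20.
Solving the dual: y* = (0, 0, 0, 1.25).
  dual value b^T y* = 20.
Strong duality: c^T x* = b^T y*. Confirmed.

20


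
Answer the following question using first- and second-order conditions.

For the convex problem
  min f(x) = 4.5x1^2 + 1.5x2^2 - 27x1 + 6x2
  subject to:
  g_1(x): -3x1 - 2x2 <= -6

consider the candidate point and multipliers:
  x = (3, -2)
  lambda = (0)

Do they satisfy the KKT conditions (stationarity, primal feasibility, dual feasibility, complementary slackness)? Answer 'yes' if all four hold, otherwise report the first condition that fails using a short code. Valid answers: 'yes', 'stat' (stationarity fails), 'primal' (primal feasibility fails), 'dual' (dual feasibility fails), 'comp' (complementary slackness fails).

Gradient of f: grad f(x) = Q x + c = (0, 0)
Constraint values g_i(x) = a_i^T x - b_i:
  g_1((3, -2)) = 1
Stationarity residual: grad f(x) + sum_i lambda_i a_i = (0, 0)
  -> stationarity OK
Primal feasibility (all g_i <= 0): FAILS
Dual feasibility (all lambda_i >= 0): OK
Complementary slackness (lambda_i * g_i(x) = 0 for all i): OK

Verdict: the first failing condition is primal_feasibility -> primal.

primal


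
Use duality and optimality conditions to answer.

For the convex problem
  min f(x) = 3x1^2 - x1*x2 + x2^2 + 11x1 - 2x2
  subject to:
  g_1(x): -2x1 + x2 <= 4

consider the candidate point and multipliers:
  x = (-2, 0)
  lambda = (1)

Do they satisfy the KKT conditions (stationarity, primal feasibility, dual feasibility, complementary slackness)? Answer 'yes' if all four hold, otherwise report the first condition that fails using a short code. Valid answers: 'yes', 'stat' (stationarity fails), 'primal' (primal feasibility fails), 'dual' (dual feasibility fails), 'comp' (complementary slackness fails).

Gradient of f: grad f(x) = Q x + c = (-1, 0)
Constraint values g_i(x) = a_i^T x - b_i:
  g_1((-2, 0)) = 0
Stationarity residual: grad f(x) + sum_i lambda_i a_i = (-3, 1)
  -> stationarity FAILS
Primal feasibility (all g_i <= 0): OK
Dual feasibility (all lambda_i >= 0): OK
Complementary slackness (lambda_i * g_i(x) = 0 for all i): OK

Verdict: the first failing condition is stationarity -> stat.

stat


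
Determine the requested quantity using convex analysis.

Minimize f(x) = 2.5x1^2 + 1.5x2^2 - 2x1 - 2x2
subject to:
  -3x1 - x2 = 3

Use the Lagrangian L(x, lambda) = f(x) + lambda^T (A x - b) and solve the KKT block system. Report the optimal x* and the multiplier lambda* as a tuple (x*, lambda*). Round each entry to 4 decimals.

Form the Lagrangian:
  L(x, lambda) = (1/2) x^T Q x + c^T x + lambda^T (A x - b)
Stationarity (grad_x L = 0): Q x + c + A^T lambda = 0.
Primal feasibility: A x = b.

This gives the KKT block system:
  [ Q   A^T ] [ x     ]   [-c ]
  [ A    0  ] [ lambda ] = [ b ]

Solving the linear system:
  x*      = (-0.9688, -0.0938)
  lambda* = (-2.2812)
  f(x*)   = 4.4844

x* = (-0.9688, -0.0938), lambda* = (-2.2812)


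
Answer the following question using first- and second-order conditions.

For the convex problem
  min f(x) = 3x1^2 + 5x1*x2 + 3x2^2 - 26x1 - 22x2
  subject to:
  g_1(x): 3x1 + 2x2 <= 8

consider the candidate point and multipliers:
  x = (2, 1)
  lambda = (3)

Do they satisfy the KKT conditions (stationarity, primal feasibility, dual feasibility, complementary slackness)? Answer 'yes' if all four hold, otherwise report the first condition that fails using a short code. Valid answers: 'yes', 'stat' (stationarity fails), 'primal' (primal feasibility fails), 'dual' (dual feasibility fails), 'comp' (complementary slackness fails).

Gradient of f: grad f(x) = Q x + c = (-9, -6)
Constraint values g_i(x) = a_i^T x - b_i:
  g_1((2, 1)) = 0
Stationarity residual: grad f(x) + sum_i lambda_i a_i = (0, 0)
  -> stationarity OK
Primal feasibility (all g_i <= 0): OK
Dual feasibility (all lambda_i >= 0): OK
Complementary slackness (lambda_i * g_i(x) = 0 for all i): OK

Verdict: yes, KKT holds.

yes


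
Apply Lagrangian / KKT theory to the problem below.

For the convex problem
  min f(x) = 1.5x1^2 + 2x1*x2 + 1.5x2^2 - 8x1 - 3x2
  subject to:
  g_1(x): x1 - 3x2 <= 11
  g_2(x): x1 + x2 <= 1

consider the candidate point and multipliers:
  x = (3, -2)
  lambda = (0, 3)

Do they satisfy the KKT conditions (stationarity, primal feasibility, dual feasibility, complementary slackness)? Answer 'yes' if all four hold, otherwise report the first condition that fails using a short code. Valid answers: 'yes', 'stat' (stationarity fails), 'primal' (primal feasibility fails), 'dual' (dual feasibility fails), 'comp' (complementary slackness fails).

Gradient of f: grad f(x) = Q x + c = (-3, -3)
Constraint values g_i(x) = a_i^T x - b_i:
  g_1((3, -2)) = -2
  g_2((3, -2)) = 0
Stationarity residual: grad f(x) + sum_i lambda_i a_i = (0, 0)
  -> stationarity OK
Primal feasibility (all g_i <= 0): OK
Dual feasibility (all lambda_i >= 0): OK
Complementary slackness (lambda_i * g_i(x) = 0 for all i): OK

Verdict: yes, KKT holds.

yes


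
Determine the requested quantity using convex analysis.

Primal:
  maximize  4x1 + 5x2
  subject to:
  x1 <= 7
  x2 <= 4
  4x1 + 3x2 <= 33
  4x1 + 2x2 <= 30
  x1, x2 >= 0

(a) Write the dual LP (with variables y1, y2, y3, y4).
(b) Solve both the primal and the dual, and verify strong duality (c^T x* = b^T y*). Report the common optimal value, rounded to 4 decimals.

The standard primal-dual pair for 'max c^T x s.t. A x <= b, x >= 0' is:
  Dual:  min b^T y  s.t.  A^T y >= c,  y >= 0.

So the dual LP is:
  minimize  7y1 + 4y2 + 33y3 + 30y4
  subject to:
    y1 + 4y3 + 4y4 >= 4
    y2 + 3y3 + 2y4 >= 5
    y1, y2, y3, y4 >= 0

Solving the primal: x* = (5.25, 4).
  primal value c^T x* = 41.
Solving the dual: y* = (0, 2, 1, 0).
  dual value b^T y* = 41.
Strong duality: c^T x* = b^T y*. Confirmed.

41


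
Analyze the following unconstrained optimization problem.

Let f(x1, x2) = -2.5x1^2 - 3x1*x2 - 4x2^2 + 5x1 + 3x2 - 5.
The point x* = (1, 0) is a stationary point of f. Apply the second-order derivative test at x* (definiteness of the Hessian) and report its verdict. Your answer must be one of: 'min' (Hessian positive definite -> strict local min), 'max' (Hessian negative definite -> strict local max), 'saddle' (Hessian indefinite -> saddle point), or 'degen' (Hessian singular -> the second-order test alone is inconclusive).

Compute the Hessian H = grad^2 f:
  H = [[-5, -3], [-3, -8]]
Verify stationarity: grad f(x*) = H x* + g = (0, 0).
Eigenvalues of H: -9.8541, -3.1459.
Both eigenvalues < 0, so H is negative definite -> x* is a strict local max.

max


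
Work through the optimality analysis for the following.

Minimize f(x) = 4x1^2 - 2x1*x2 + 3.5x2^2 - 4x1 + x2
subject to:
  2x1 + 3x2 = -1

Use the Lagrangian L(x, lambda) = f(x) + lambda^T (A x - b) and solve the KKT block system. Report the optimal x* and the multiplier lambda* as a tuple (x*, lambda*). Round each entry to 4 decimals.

Form the Lagrangian:
  L(x, lambda) = (1/2) x^T Q x + c^T x + lambda^T (A x - b)
Stationarity (grad_x L = 0): Q x + c + A^T lambda = 0.
Primal feasibility: A x = b.

This gives the KKT block system:
  [ Q   A^T ] [ x     ]   [-c ]
  [ A    0  ] [ lambda ] = [ b ]

Solving the linear system:
  x*      = (0.1774, -0.4516)
  lambda* = (0.8387)
  f(x*)   = -0.1613

x* = (0.1774, -0.4516), lambda* = (0.8387)
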